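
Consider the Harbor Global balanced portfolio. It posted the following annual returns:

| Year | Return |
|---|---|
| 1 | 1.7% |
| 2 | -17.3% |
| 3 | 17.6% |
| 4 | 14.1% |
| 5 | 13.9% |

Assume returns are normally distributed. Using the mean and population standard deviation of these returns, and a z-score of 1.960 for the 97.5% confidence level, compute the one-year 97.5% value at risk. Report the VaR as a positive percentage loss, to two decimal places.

19.16

r̄ = (1.7 − 17.3 + 17.6 + 14.1 + 13.9) / 5 = 30.00 / 5 = 6.0000%
Σ(r − r̄)² = 823.9600; population σ = √(823.9600/5) = 12.8371%
VaR = −(r̄ − z·σ) = −(6.0000 − 1.960 × 12.8371) = −(-19.1607) = 19.1607%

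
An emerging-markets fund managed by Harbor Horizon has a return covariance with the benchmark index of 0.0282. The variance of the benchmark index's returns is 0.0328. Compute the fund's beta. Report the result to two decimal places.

0.86

β = Cov(Rp, Rm) / Var(Rm) = 0.0282 / 0.0328 = 0.8598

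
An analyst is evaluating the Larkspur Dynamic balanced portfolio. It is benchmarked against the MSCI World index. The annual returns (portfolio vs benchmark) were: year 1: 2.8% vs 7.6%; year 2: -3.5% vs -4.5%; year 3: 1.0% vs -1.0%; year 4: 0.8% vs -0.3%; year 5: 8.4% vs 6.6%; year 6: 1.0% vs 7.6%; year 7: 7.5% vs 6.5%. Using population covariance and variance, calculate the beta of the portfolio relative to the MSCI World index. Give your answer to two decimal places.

0.60

r̄p = 2.5714%,  r̄m = 3.2143%
Cov = Σ(rp − r̄p)(rm − r̄m) / 7 = 12.8176
Var(rm) = Σ(rm − r̄m)² / 7 = 21.4784
β = Cov / Var = 12.8176 / 21.4784 = 0.5968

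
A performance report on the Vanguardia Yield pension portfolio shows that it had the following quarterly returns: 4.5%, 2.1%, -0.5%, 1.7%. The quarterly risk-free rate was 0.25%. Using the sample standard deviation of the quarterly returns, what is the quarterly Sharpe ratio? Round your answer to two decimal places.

0.83

r̄ = (4.5 + 2.1 − 0.5 + 1.7) / 4 = 1.9500%
Sample σ = √[Σ(r − r̄)² / 3] = √[12.5900 / 3] = √4.1967 = 2.0486%
Sharpe = (r̄ − rf) / σ = (1.9500 − 0.25) / 2.0486 = 1.7000 / 2.0486 = 0.8298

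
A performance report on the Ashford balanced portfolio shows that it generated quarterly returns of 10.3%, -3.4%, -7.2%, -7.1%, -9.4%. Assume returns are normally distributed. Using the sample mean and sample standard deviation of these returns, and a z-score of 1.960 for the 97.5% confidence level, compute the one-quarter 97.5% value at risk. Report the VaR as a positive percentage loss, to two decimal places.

18.91

Mean return μ = -16.80 / 5 = -3.3600%
Σ(r − μ)² = (10.3 − (-3.3600))² + (-3.4 − (-3.3600))² + (-7.2 − (-3.3600))² + … = 251.8120
sample σ = √(251.8120 / 4) = √62.9530 = 7.9343%
VaR = −(μ − z·σ) = −(-3.3600 − 1.960 × 7.9343) = −(-18.9112) = 18.9112%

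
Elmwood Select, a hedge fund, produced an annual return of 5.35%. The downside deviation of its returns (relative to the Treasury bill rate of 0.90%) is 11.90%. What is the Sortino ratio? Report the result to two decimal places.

Sortino = (Rp − Rf) / σd = (5.35% − 0.90%) / 11.90% = 4.45% / 11.90% = 0.3739

0.37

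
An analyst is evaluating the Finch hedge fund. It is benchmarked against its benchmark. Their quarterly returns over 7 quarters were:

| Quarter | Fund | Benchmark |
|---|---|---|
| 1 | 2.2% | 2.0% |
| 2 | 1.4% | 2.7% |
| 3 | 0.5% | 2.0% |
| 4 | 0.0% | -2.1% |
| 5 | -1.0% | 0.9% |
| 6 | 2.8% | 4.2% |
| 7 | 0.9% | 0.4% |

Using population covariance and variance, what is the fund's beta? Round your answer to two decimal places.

r̄p = 0.9714%,  r̄m = 1.4429%
Cov = Σ(rp − r̄p)(rm − r̄m) / 7 = 1.5127
Var(rm) = Σ(rm − r̄m)² / 7 = 3.3910
β = Cov / Var = 1.5127 / 3.3910 = 0.4461

0.45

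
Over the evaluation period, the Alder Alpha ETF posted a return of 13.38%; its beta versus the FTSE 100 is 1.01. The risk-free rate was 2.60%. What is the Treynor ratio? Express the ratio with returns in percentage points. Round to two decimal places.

10.67

Treynor = (Rp − Rf) / β = (13.38% − 2.60%) / 1.01 = 10.78 / 1.01 = 10.6733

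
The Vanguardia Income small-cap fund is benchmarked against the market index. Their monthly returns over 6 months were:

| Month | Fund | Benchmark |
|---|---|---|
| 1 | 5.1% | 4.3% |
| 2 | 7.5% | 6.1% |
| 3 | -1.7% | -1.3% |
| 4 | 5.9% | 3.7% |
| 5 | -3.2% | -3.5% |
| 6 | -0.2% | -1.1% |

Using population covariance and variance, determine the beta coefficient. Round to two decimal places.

r̄p = 2.2333%,  r̄m = 1.3667%
Cov = Σ(rp − r̄p)(rm − r̄m) / 6 = 14.1378
Var(rm) = Σ(rm − r̄m)² / 6 = 12.2222
β = Cov / Var = 14.1378 / 12.2222 = 1.1567

1.16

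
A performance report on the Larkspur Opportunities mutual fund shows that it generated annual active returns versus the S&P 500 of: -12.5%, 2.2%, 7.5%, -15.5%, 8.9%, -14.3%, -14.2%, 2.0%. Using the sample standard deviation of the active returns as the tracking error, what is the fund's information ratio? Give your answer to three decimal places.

r̄ = (-12.5 + 2.2 + 7.5 − 15.5 + 8.9 − 14.3 − 14.2 + 2) / 8 = -35.90 / 8 = -4.4875%
Σ(r − r̄)² = (-12.5 − (-4.4875))² + (2.2 − (-4.4875))² + (7.5 − (-4.4875))² + … = 785.8288
σ = √[785.8288 / 7] = 10.5953%
IR = r̄ / tracking error = -4.4875 / 10.5953 = -0.4235

-0.424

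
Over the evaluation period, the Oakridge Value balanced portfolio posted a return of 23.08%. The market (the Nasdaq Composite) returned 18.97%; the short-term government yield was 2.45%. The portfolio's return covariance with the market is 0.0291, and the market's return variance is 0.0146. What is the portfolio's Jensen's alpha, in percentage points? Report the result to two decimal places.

-12.30

β = Cov / Var = 0.0291 / 0.0146 = 1.9932
E[R] = Rf + β(Rm − Rf) = 2.45% + 1.9932 × (18.97% − 2.45%) = 35.3777%
α = Rp − E[R] = 23.08% − 35.3777% = -12.2977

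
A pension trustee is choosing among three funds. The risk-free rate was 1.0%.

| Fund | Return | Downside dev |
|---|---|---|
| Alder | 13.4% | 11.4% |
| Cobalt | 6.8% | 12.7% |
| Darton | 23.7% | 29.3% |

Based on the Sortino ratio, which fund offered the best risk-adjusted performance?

Alder: Sortino ratio = (13.4% − 1.0%) / 11.4% = 1.088
Cobalt: Sortino ratio = (6.8% − 1.0%) / 12.7% = 0.457
Darton: Sortino ratio = (23.7% − 1.0%) / 29.3% = 0.775
Highest: Alder (1.088).

Alder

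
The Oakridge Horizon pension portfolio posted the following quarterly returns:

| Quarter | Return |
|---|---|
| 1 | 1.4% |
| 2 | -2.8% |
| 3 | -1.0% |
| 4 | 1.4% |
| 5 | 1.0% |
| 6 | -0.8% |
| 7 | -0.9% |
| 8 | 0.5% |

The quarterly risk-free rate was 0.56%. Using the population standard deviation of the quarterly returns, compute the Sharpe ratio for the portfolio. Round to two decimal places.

r̄ = (1.4 − 2.8 − 1 + 1.4 + 1 − 0.8 − 0.9 + 0.5) / 8 = -1.20 / 8 = -0.1500%
Σ(r − r̄)² = 15.2800; population σ = √(15.2800/8) = 1.3820%
Sharpe = (r̄ − rf) / σ = (-0.1500 − 0.56) / 1.3820 = -0.7100 / 1.3820 = -0.5137

-0.51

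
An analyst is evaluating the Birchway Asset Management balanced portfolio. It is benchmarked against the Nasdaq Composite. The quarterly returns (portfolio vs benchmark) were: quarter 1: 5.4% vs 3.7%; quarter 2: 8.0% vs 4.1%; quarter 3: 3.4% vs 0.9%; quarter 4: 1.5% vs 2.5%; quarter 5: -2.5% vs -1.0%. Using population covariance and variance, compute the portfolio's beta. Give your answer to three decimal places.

1.682

r̄p = 3.1600%,  r̄m = 2.0400%
Cov = Σ(rp − r̄p)(rm − r̄m) / 5 = 5.9716
Var(rm) = Σ(rm − r̄m)² / 5 = 3.5504
β = Cov / Var = 5.9716 / 3.5504 = 1.6820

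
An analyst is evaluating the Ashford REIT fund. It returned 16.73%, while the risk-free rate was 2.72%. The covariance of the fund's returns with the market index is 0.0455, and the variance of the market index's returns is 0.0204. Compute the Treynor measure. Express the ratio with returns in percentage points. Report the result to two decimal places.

6.28

β = Cov / Var = 0.0455 / 0.0204 = 2.2304
Treynor = (Rp − Rf) / β = (16.73% − 2.72%) / 2.2304 = 14.01 / 2.2304 = 6.2814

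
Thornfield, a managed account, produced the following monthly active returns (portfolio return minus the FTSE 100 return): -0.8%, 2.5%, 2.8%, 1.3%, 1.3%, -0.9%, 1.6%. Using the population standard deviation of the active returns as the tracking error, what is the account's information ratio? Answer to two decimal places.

0.82

μ = (-0.8 + 2.5 + 2.8 + 1.3 + 1.3 − 0.9 + 1.6) / 7 = 7.80 / 7 = 1.1143%
Population std dev = √[12.7886 / 7] = 1.3516%
IR = μ / tracking error = 1.1143 / 1.3516 = 0.8244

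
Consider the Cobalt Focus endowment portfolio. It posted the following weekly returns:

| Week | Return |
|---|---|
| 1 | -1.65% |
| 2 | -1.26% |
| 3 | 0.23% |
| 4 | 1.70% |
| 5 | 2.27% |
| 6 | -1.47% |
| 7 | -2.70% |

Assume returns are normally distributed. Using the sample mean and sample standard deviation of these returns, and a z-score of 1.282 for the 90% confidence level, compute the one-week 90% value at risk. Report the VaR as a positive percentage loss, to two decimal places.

r̄ = (-1.65 − 1.26 + 0.23 + 1.7 + 2.27 − 1.47 − 2.7) / 7 = -0.4114%
Σ(r − r̄)² = (-1.65 − (-0.4114))² + (-1.26 − (-0.4114))² + (0.23 − (-0.4114))² + … = 20.6719
sample σ = √(20.6719 / 6) = √3.4453 = 1.8562%
VaR = −(r̄ − z·σ) = −(-0.4114 − 1.282 × 1.8562) = −(-2.7910) = 2.7910%

2.79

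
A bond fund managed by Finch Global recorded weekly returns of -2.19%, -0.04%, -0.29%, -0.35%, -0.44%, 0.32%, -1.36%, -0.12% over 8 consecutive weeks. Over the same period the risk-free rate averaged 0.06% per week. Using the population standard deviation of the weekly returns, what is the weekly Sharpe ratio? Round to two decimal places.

r̄ = (-2.19 − 0.04 − 0.29 − 0.35 − 0.44 + 0.32 − 1.36 − 0.12) / 8 = -0.5588%
Population σ = √[Σ(r − r̄)² / 8] = √[4.6667 / 8] = √0.5833 = 0.7637%
Sharpe = (r̄ − rf) / σ = (-0.5588 − 0.06) / 0.7637 = -0.6188 / 0.7637 = -0.8103

-0.81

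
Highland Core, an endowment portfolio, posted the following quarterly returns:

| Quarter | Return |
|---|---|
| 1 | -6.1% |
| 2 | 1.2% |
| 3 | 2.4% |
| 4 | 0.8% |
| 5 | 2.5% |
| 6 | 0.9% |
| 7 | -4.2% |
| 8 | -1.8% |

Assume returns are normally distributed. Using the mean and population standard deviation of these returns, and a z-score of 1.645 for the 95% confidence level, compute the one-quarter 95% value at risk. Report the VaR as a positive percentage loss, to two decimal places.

r̄ = (-6.1 + 1.2 + 2.4 + 0.8 + 2.5 + 0.9 − 4.2 − 1.8) / 8 = -4.30 / 8 = -0.5375%
Population std dev = √[70.6788 / 8] = 2.9723%
VaR = −(r̄ − z·σ) = −(-0.5375 − 1.645 × 2.9723) = −(-5.4269) = 5.4269%

5.43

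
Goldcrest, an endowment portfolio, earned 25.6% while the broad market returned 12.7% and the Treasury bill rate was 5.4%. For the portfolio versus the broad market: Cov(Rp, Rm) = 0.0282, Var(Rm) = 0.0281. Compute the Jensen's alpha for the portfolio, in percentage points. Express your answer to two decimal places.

12.87

β = Cov / Var = 0.0282 / 0.0281 = 1.0036
E[R] = Rf + β(Rm − Rf) = 5.4% + 1.0036 × (12.7% − 5.4%) = 12.7263%
α = Rp − E[R] = 25.6% − 12.7263% = 12.8737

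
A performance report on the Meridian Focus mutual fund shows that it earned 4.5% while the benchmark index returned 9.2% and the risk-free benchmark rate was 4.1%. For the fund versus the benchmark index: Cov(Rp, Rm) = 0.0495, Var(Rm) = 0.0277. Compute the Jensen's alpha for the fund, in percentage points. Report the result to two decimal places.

-8.71

β = Cov / Var = 0.0495 / 0.0277 = 1.7870
E[R] = Rf + β(Rm − Rf) = 4.1% + 1.7870 × (9.2% − 4.1%) = 13.2137%
α = Rp − E[R] = 4.5% − 13.2137% = -8.7137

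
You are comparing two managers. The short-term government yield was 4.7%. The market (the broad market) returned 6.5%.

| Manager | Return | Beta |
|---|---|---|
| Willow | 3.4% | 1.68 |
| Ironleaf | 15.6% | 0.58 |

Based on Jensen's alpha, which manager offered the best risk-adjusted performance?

Willow: α = 3.4% − [4.7% + 1.68 × (6.5% − 4.7%)] = -4.324
Ironleaf: α = 15.6% − [4.7% + 0.58 × (6.5% − 4.7%)] = 9.856
Highest: Ironleaf (9.856).

Ironleaf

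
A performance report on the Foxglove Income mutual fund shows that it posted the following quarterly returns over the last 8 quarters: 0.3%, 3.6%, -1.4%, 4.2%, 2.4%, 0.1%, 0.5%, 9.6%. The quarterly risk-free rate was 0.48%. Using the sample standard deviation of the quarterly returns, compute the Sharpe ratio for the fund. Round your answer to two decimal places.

0.56

μ = (0.3 + 3.6 − 1.4 + 4.2 + 2.4 + 0.1 + 0.5 + 9.6) / 8 = 19.30 / 8 = 2.4125%
Σ(r − μ)² = (0.3 − 2.4125)² + (3.6 − 2.4125)² + (-1.4 − 2.4125)² + … = 84.2688
σ = √[84.2688 / 7] = 3.4696%
Sharpe = (μ − rf) / σ = (2.4125 − 0.48) / 3.4696 = 1.9325 / 3.4696 = 0.5570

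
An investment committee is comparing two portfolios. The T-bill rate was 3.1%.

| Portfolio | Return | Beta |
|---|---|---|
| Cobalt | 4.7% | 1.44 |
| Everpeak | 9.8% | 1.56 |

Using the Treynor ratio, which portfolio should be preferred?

Everpeak

Cobalt: Treynor = (4.7% − 3.1%) / 1.44 = 1.111
Everpeak: Treynor = (9.8% − 3.1%) / 1.56 = 4.295
Highest: Everpeak (4.295).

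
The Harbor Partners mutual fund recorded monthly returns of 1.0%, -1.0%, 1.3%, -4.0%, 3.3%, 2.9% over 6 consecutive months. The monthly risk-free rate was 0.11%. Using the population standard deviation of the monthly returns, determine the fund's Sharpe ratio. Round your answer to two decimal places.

0.19

Mean return μ = 3.50 / 6 = 0.5833%
Σ(r − μ)² = 36.9483; population σ = √(36.9483/6) = 2.4815%
Sharpe = (μ − rf) / σ = (0.5833 − 0.11) / 2.4815 = 0.4733 / 2.4815 = 0.1907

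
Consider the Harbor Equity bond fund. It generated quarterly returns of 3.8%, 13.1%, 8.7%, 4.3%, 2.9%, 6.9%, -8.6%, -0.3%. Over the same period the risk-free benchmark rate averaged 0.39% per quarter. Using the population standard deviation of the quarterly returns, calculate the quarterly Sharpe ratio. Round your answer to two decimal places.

0.57

Mean return r̄ = 30.80 / 8 = 3.8500%
Population std dev = √[291.7200 / 8] = 6.0386%
Sharpe = (r̄ − rf) / σ = (3.8500 − 0.39) / 6.0386 = 3.4600 / 6.0386 = 0.5730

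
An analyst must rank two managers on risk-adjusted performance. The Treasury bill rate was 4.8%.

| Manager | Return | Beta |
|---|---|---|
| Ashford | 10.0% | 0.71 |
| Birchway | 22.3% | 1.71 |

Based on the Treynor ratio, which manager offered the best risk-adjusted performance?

Ashford: Treynor = (10.0% − 4.8%) / 0.71 = 7.324
Birchway: Treynor = (22.3% − 4.8%) / 1.71 = 10.234
Highest: Birchway (10.234).

Birchway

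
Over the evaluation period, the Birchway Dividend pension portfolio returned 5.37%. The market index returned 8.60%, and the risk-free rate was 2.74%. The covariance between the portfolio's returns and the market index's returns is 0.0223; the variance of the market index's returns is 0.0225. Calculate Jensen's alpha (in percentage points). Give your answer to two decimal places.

β = Cov / Var = 0.0223 / 0.0225 = 0.9911
E[R] = Rf + β(Rm − Rf) = 2.74% + 0.9911 × (8.60% − 2.74%) = 8.5478%
α = Rp − E[R] = 5.37% − 8.5478% = -3.1778

-3.18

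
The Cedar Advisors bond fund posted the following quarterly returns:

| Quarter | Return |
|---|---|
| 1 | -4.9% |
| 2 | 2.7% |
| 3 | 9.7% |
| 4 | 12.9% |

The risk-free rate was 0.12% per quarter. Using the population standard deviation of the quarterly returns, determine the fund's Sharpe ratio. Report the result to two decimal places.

0.73

r̄ = (-4.9 + 2.7 + 9.7 + 12.9) / 4 = 5.1000%
Σ(r − r̄)² = (-4.9 − 5.1000)² + (2.7 − 5.1000)² + (9.7 − 5.1000)² + … = 187.7600
population σ = √(187.7600 / 4) = √46.9400 = 6.8513%
Sharpe = (r̄ − rf) / σ = (5.1000 − 0.12) / 6.8513 = 4.9800 / 6.8513 = 0.7269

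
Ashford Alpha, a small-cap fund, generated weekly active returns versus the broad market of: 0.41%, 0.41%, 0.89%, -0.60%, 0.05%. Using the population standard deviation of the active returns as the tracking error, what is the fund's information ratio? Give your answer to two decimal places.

0.47

μ = (0.41 + 0.41 + 0.89 − 0.6 + 0.05) / 5 = 0.2320%
Population std dev = √[1.2217 / 5] = 0.4943%
IR = μ / tracking error = 0.2320 / 0.4943 = 0.4694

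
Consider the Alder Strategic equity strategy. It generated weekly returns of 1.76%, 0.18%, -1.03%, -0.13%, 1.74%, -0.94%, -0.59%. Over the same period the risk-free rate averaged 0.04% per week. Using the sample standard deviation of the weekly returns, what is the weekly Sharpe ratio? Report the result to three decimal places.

μ = (1.76 + 0.18 − 1.03 − 0.13 + 1.74 − 0.94 − 0.59) / 7 = 0.1414%
Σ(r − μ)² = (1.76 − 0.1414)² + (0.18 − 0.1414)² + … = 8.3271
σ = √[8.3271 / 6] = 1.1781%
Sharpe = (μ − rf) / σ = (0.1414 − 0.04) / 1.1781 = 0.1014 / 1.1781 = 0.0861

0.086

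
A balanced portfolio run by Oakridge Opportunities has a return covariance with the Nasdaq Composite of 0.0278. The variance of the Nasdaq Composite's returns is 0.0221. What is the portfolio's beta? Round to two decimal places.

β = Cov(Rp, Rm) / Var(Rm) = 0.0278 / 0.0221 = 1.2579

1.26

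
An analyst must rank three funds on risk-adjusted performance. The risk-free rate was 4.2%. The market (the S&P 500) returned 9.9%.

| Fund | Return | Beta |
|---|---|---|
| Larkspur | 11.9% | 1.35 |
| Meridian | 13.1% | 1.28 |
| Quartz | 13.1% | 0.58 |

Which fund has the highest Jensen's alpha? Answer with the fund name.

Quartz

Larkspur: α = 11.9% − [4.2% + 1.35 × (9.9% − 4.2%)] = 0.005
Meridian: α = 13.1% − [4.2% + 1.28 × (9.9% − 4.2%)] = 1.604
Quartz: α = 13.1% − [4.2% + 0.58 × (9.9% − 4.2%)] = 5.594
Highest: Quartz (5.594).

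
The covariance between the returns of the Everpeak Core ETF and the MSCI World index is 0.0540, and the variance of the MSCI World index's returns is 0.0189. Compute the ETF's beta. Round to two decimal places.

2.86

β = Cov(Rp, Rm) / Var(Rm) = 0.0540 / 0.0189 = 2.8571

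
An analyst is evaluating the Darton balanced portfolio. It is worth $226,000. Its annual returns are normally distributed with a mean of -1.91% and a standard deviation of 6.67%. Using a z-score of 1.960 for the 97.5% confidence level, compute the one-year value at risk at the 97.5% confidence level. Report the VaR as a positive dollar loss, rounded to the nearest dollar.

Return at the 97.5% tail: μ − z·σ = -1.91% − 1.960 × 6.67% = -1.91 − 13.0732 = -14.9832%
VaR = −(-14.9832%) × $226,000 = 14.9832% × $226,000 = $33,862

$33,862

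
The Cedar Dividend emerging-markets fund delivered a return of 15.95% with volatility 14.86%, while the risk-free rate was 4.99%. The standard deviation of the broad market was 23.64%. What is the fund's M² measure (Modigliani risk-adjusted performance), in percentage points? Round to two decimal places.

Sharpe = (Rp − Rf) / σp = (15.95% − 4.99%) / 14.86% = 0.7376
M² = Rf + Sharpe × σm = 4.99% + 0.7376 × 23.64% = 22.4269%

22.43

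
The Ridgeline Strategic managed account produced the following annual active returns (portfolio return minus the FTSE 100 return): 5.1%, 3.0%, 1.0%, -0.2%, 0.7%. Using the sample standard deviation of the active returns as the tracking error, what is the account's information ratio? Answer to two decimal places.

Mean return μ = 9.60 / 5 = 1.9200%
Sample std dev = √[18.1080 / 4] = 2.1277%
IR = μ / tracking error = 1.9200 / 2.1277 = 0.9024

0.90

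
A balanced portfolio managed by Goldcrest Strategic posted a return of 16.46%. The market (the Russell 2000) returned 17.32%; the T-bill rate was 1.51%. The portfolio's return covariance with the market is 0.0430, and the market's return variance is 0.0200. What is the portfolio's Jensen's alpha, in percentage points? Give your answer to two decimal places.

β = Cov / Var = 0.0430 / 0.0200 = 2.1500
E[R] = Rf + β(Rm − Rf) = 1.51% + 2.1500 × (17.32% − 1.51%) = 35.5015%
α = Rp − E[R] = 16.46% − 35.5015% = -19.0415

-19.04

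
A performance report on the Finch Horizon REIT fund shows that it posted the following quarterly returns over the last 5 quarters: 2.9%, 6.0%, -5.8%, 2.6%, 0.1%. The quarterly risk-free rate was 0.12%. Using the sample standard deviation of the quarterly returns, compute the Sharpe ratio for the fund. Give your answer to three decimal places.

μ = (2.9 + 6 − 5.8 + 2.6 + 0.1) / 5 = 1.1600%
Sample σ = √[Σ(r − μ)² / 4] = √[78.0920 / 4] = √19.5230 = 4.4185%
Sharpe = (μ − rf) / σ = (1.1600 − 0.12) / 4.4185 = 1.0400 / 4.4185 = 0.2354

0.235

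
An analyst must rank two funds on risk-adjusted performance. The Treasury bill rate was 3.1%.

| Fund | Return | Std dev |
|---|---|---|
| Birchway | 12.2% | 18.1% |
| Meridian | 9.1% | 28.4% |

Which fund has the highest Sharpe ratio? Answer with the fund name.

Birchway: Sharpe ratio = (12.2% − 3.1%) / 18.1% = 0.503
Meridian: Sharpe ratio = (9.1% − 3.1%) / 28.4% = 0.211
Highest: Birchway (0.503).

Birchway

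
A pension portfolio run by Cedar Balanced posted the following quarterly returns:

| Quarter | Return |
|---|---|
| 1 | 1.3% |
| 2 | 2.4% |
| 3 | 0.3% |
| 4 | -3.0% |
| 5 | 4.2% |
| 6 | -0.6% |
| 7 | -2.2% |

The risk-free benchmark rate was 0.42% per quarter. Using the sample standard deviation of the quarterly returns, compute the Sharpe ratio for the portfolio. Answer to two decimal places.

-0.03

Mean return μ = 2.40 / 7 = 0.3429%
Σ(r − μ)² = (1.3 − 0.3429)² + (2.4 − 0.3429)² + (0.3 − 0.3429)² + … = 38.5571
σ = √[38.5571 / 6] = 2.5350%
Sharpe = (μ − rf) / σ = (0.3429 − 0.42) / 2.5350 = -0.0771 / 2.5350 = -0.0304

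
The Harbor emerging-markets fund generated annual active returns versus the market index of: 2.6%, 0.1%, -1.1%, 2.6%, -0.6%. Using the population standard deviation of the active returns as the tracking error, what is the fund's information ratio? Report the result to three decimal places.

μ = (2.6 + 0.1 − 1.1 + 2.6 − 0.6) / 5 = 0.7200%
Σ(r − μ)² = 12.5080; population σ = √(12.5080/5) = 1.5816%
IR = μ / tracking error = 0.7200 / 1.5816 = 0.4552

0.455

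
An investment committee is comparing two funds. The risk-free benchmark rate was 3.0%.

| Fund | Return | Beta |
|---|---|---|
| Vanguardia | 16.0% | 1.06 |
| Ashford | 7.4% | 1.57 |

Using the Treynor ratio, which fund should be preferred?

Vanguardia

Vanguardia: Treynor = (16.0% − 3.0%) / 1.06 = 12.264
Ashford: Treynor = (7.4% − 3.0%) / 1.57 = 2.803
Highest: Vanguardia (12.264).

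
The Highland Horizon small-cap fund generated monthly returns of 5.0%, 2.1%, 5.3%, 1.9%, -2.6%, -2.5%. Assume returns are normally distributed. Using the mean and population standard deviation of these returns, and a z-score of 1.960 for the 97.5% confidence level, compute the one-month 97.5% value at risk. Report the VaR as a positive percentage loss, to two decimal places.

Mean return r̄ = 9.20 / 6 = 1.5333%
Population std dev = √[60.0133 / 6] = 3.1626%
VaR = −(r̄ − z·σ) = −(1.5333 − 1.960 × 3.1626) = −(-4.6654) = 4.6654%

4.67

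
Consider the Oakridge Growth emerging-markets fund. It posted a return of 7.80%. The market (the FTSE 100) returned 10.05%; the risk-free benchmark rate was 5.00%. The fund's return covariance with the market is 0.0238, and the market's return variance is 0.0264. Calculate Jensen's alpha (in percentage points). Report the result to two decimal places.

-1.75

β = Cov / Var = 0.0238 / 0.0264 = 0.9015
E[R] = Rf + β(Rm − Rf) = 5.00% + 0.9015 × (10.05% − 5.00%) = 9.5526%
α = Rp − E[R] = 7.80% − 9.5526% = -1.7526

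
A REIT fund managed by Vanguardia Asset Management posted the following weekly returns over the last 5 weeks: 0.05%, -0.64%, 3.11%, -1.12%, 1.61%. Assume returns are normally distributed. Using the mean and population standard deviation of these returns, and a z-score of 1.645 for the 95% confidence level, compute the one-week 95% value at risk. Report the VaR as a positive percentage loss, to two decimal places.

1.96

r̄ = (0.05 − 0.64 + 3.11 − 1.12 + 1.61) / 5 = 0.6020%
Population σ = √[Σ(r − r̄)² / 5] = √[12.1187 / 5] = √2.4237 = 1.5568%
VaR = −(r̄ − z·σ) = −(0.6020 − 1.645 × 1.5568) = −(-1.9589) = 1.9589%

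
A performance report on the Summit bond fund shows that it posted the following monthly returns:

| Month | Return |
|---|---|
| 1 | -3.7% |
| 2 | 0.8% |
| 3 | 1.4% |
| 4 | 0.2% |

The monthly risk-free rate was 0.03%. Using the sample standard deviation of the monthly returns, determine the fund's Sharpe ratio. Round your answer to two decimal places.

Mean return r̄ = -1.30 / 4 = -0.3250%
Σ(r − r̄)² = (-3.7 − (-0.3250))² + (0.8 − (-0.3250))² + (1.4 − (-0.3250))² + … = 15.9075
sample σ = √(15.9075 / 3) = √5.3025 = 2.3027%
Sharpe = (r̄ − rf) / σ = (-0.3250 − 0.03) / 2.3027 = -0.3550 / 2.3027 = -0.1542

-0.15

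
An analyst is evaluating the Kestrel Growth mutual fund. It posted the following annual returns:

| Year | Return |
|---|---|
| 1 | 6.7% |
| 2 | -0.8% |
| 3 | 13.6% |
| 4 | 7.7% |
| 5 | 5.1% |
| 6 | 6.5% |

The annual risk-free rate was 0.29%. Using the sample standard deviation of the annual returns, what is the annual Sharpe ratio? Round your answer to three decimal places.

1.334

r̄ = (6.7 − 0.8 + 13.6 + 7.7 + 5.1 + 6.5) / 6 = 6.4667%
Sample σ = √[Σ(r − r̄)² / 5] = √[107.1333 / 5] = √21.4267 = 4.6289%
Sharpe = (r̄ − rf) / σ = (6.4667 − 0.29) / 4.6289 = 6.1767 / 4.6289 = 1.3344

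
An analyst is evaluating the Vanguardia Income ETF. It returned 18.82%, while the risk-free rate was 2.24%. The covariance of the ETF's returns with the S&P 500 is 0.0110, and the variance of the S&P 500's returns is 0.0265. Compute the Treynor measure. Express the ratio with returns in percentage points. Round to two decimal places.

β = Cov / Var = 0.0110 / 0.0265 = 0.4151
Treynor = (Rp − Rf) / β = (18.82% − 2.24%) / 0.4151 = 16.58 / 0.4151 = 39.9422

39.94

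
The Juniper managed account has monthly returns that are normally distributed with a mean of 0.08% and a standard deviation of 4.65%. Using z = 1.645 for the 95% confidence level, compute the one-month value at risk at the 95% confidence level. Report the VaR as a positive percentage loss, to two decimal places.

7.57

VaR (as % loss) = −(μ − z·σ) = −(0.08% − 1.645 × 4.65%) = −(-7.56925%) = 7.56925%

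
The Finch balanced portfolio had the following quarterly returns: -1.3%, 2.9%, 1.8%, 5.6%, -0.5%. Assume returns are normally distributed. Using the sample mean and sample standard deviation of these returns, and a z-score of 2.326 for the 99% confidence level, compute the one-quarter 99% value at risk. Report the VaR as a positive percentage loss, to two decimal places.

4.72

Mean return μ = 8.50 / 5 = 1.7000%
Sample σ = √[Σ(r − μ)² / 4] = √[30.5000 / 4] = √7.6250 = 2.7613%
VaR = −(μ − z·σ) = −(1.7000 − 2.326 × 2.7613) = −(-4.7228) = 4.7228%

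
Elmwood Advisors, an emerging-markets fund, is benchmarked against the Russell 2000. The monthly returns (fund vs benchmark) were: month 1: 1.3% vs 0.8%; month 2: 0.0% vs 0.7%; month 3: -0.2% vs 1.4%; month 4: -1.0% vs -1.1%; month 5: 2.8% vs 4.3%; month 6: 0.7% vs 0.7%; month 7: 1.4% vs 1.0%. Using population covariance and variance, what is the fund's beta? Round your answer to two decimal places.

r̄p = 0.7143%,  r̄m = 1.1143%
Cov = Σ(rp − r̄p)(rm − r̄m) / 7 = 1.4598
Var(rm) = Σ(rm − r̄m)² / 7 = 2.2269
β = Cov / Var = 1.4598 / 2.2269 = 0.6555

0.66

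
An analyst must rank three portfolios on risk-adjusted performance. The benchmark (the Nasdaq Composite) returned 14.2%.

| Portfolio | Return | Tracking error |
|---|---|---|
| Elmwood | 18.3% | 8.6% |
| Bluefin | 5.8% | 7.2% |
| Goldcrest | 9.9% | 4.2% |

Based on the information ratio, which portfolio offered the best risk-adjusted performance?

Elmwood

Elmwood: IR = (18.3% − 14.2%) / 8.6% = 0.477
Bluefin: IR = (5.8% − 14.2%) / 7.2% = -1.167
Goldcrest: IR = (9.9% − 14.2%) / 4.2% = -1.024
Highest: Elmwood (0.477).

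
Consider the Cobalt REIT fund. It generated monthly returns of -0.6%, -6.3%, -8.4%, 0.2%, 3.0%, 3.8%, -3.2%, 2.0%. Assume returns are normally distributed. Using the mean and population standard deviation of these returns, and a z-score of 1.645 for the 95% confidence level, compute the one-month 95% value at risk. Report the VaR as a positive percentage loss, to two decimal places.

r̄ = (-0.6 − 6.3 − 8.4 + 0.2 + 3 + 3.8 − 3.2 + 2) / 8 = -9.50 / 8 = -1.1875%
Σ(r − r̄)² = 137.0488; population σ = √(137.0488/8) = 4.1390%
VaR = −(r̄ − z·σ) = −(-1.1875 − 1.645 × 4.1390) = −(-7.9962) = 7.9962%

8.00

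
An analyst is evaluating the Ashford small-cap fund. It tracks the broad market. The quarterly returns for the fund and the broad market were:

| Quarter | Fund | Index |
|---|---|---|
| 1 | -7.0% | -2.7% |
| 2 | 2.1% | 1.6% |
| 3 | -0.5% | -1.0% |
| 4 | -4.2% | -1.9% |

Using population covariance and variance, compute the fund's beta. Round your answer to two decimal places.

2.02

r̄p = -2.4000%,  r̄m = -1.0000%
Cov = Σ(rp − r̄p)(rm − r̄m) / 4 = 5.2850
Var(rm) = Σ(rm − r̄m)² / 4 = 2.6150
β = Cov / Var = 5.2850 / 2.6150 = 2.0210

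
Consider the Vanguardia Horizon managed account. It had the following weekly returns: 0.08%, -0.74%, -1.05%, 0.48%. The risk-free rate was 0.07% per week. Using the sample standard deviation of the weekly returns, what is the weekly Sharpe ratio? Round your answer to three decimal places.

Mean return r̄ = -1.230 / 4 = -0.3075%
Sample σ = √[Σ(r − r̄)² / 3] = √[1.5087 / 3] = √0.5029 = 0.7092%
Sharpe = (r̄ − rf) / σ = (-0.3075 − 0.07) / 0.7092 = -0.3775 / 0.7092 = -0.5323

-0.532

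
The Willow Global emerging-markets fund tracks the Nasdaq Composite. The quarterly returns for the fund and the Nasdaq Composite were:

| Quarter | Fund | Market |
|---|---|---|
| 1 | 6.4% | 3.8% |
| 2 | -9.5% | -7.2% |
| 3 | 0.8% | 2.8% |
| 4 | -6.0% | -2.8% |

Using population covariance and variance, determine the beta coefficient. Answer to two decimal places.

1.32

r̄p = -2.0750%,  r̄m = -0.8500%
Cov = Σ(rp − r̄p)(rm − r̄m) / 4 = 26.1763
Var(rm) = Σ(rm − r̄m)² / 4 = 19.7675
β = Cov / Var = 26.1763 / 19.7675 = 1.3242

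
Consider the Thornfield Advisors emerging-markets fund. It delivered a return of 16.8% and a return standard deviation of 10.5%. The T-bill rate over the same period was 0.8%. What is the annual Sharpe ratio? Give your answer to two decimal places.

Sharpe = (Rp − Rf) / σp = (16.8% − 0.8%) / 10.5% = 16.00% / 10.5% = 1.5238

1.52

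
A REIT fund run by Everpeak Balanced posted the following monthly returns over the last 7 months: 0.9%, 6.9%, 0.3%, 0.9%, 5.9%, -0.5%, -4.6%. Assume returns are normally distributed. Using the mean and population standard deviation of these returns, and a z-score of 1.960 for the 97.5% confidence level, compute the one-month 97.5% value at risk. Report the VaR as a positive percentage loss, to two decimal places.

Mean return r̄ = 9.80 / 7 = 1.4000%
Σ(r − r̄)² = 91.8200; population σ = √(91.8200/7) = 3.6218%
VaR = −(r̄ − z·σ) = −(1.4000 − 1.960 × 3.6218) = −(-5.6987) = 5.6987%

5.70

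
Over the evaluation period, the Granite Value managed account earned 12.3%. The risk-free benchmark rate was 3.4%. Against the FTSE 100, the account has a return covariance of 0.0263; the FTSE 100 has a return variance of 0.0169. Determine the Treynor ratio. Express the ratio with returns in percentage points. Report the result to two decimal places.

5.72

β = Cov / Var = 0.0263 / 0.0169 = 1.5562
Treynor = (Rp − Rf) / β = (12.3% − 3.4%) / 1.5562 = 8.90 / 1.5562 = 5.7191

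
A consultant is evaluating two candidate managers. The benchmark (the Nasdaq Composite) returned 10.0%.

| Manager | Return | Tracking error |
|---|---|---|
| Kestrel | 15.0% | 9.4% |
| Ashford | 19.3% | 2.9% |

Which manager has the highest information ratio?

Ashford

Kestrel: IR = (15.0% − 10.0%) / 9.4% = 0.532
Ashford: IR = (19.3% − 10.0%) / 2.9% = 3.207
Highest: Ashford (3.207).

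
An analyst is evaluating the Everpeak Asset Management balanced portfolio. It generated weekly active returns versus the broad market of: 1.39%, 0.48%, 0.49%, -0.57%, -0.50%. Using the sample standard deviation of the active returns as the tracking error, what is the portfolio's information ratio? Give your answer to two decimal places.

r̄ = (1.39 + 0.48 + 0.49 − 0.57 − 0.5) / 5 = 0.2580%
Σ(r − r̄)² = (1.39 − 0.2580)² + (0.48 − 0.2580)² + (0.49 − 0.2580)² + … = 2.6447
sample σ = √(2.6447 / 4) = √0.6612 = 0.8131%
IR = r̄ / tracking error = 0.2580 / 0.8131 = 0.3173

0.32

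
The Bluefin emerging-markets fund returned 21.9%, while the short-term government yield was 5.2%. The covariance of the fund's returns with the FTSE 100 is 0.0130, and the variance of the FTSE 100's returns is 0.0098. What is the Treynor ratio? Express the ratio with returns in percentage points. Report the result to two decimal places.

12.59

β = Cov / Var = 0.0130 / 0.0098 = 1.3265
Treynor = (Rp − Rf) / β = (21.9% − 5.2%) / 1.3265 = 16.70 / 1.3265 = 12.5895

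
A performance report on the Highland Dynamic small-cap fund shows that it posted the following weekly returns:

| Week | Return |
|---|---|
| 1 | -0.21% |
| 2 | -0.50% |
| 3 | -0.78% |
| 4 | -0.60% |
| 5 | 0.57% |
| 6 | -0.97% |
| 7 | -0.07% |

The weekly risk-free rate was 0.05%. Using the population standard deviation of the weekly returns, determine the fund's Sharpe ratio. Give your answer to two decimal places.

-0.87

μ = (-0.21 − 0.5 − 0.78 − 0.6 + 0.57 − 0.97 − 0.07) / 7 = -2.560 / 7 = -0.3657%
Σ(r − μ)² = 1.5970; population σ = √(1.5970/7) = 0.4776%
Sharpe = (μ − rf) / σ = (-0.3657 − 0.05) / 0.4776 = -0.4157 / 0.4776 = -0.8704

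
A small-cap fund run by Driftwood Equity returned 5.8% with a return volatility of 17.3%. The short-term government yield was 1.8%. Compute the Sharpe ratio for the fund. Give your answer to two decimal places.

Sharpe = (Rp − Rf) / σp = (5.8% − 1.8%) / 17.3% = 4.00% / 17.3% = 0.2312

0.23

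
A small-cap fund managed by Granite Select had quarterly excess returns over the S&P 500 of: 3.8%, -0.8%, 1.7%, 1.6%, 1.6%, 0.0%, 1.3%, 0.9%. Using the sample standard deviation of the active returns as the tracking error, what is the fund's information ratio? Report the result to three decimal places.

0.932

r̄ = (3.8 − 0.8 + 1.7 + 1.6 + 1.6 + 0 + 1.3 + 0.9) / 8 = 1.2625%
Σ(r − r̄)² = (3.8 − 1.2625)² + (-0.8 − 1.2625)² + (1.7 − 1.2625)² + … = 12.8388
sample σ = √(12.8388 / 7) = √1.8341 = 1.3543%
IR = r̄ / tracking error = 1.2625 / 1.3543 = 0.9322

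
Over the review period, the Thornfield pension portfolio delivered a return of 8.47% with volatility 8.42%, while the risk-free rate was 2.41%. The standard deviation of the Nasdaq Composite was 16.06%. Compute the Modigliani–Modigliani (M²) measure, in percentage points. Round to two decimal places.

13.97

Sharpe = (Rp − Rf) / σp = (8.47% − 2.41%) / 8.42% = 0.7197
M² = Rf + Sharpe × σm = 2.41% + 0.7197 × 16.06% = 13.9684%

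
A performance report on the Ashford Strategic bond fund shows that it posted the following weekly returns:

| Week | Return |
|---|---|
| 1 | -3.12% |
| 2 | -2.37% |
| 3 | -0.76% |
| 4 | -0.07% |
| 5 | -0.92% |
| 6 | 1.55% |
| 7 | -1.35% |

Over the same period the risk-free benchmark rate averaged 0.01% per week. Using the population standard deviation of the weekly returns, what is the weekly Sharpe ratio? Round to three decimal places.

Mean return r̄ = -7.040 / 7 = -1.0057%
Population σ = √[Σ(r − r̄)² / 7] = √[13.9250 / 7] = √1.9893 = 1.4104%
Sharpe = (r̄ − rf) / σ = (-1.0057 − 0.01) / 1.4104 = -1.0157 / 1.4104 = -0.7202

-0.720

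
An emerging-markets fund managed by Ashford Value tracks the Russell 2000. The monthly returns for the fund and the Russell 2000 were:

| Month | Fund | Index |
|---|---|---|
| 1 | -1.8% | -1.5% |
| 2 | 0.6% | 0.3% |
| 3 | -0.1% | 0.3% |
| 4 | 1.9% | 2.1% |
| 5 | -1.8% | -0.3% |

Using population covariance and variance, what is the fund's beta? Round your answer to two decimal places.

r̄p = -0.2400%,  r̄m = 0.1800%
Cov = Σ(rp − r̄p)(rm − r̄m) / 5 = 1.5192
Var(rm) = Σ(rm − r̄m)² / 5 = 1.3536
β = Cov / Var = 1.5192 / 1.3536 = 1.1223

1.12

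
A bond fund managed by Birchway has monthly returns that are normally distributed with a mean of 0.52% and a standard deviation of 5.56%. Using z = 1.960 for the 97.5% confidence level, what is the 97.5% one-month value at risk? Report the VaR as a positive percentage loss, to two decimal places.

10.38

VaR (as % loss) = −(μ − z·σ) = −(0.52% − 1.960 × 5.56%) = −(-10.3776%) = 10.3776%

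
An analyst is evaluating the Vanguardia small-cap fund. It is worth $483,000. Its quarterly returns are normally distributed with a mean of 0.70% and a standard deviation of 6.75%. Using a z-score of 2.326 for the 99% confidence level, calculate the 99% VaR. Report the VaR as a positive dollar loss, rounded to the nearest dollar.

Return at the 99% tail: μ − z·σ = 0.70% − 2.326 × 6.75% = 0.7 − 15.7005 = -15.0005%
VaR = −(-15.0005%) × $483,000 = 15.0005% × $483,000 = $72,452

$72,452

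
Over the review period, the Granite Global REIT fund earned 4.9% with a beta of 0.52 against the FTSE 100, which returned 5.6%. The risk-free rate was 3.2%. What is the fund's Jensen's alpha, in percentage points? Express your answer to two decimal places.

0.45

CAPM expected return = Rf + β(Rm − Rf) = 3.2% + 0.52 × (5.6% − 3.2%) = 3.2 + 0.52 × 2.40 = 4.4480%
Jensen's α = Rp − E[R] = 4.9% − 4.4480% = 0.4520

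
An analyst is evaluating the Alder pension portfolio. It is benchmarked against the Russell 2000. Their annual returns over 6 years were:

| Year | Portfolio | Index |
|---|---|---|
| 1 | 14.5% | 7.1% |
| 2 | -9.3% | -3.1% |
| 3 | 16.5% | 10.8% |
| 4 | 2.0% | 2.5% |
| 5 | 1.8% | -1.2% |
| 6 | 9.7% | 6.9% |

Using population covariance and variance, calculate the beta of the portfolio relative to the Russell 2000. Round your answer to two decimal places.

1.70

r̄p = 5.8667%,  r̄m = 3.8333%
Cov = Σ(rp − r̄p)(rm − r̄m) / 6 = 40.8028
Var(rm) = Σ(rm − r̄m)² / 6 = 23.9656
β = Cov / Var = 40.8028 / 23.9656 = 1.7026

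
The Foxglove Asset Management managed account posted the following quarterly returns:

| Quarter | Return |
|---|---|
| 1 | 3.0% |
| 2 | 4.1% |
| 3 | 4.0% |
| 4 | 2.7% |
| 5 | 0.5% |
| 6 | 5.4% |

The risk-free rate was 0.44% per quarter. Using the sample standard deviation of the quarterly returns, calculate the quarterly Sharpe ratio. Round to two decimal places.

r̄ = (3 + 4.1 + 4 + 2.7 + 0.5 + 5.4) / 6 = 3.2833%
Σ(r − r̄)² = (3 − 3.2833)² + (4.1 − 3.2833)² + (4 − 3.2833)² + … = 13.8283
sample σ = √(13.8283 / 5) = √2.7657 = 1.6630%
Sharpe = (r̄ − rf) / σ = (3.2833 − 0.44) / 1.6630 = 2.8433 / 1.6630 = 1.7097

1.71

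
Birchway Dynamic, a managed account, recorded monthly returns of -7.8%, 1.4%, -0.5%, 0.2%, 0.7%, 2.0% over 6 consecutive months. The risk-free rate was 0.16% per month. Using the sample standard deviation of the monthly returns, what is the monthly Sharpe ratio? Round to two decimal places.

-0.23

μ = (-7.8 + 1.4 − 0.5 + 0.2 + 0.7 + 2) / 6 = -0.6667%
Σ(r − μ)² = (-7.8 − (-0.6667))² + (1.4 − (-0.6667))² + (-0.5 − (-0.6667))² + … = 64.9133
sample σ = √(64.9133 / 5) = √12.9827 = 3.6032%
Sharpe = (μ − rf) / σ = (-0.6667 − 0.16) / 3.6032 = -0.8267 / 3.6032 = -0.2294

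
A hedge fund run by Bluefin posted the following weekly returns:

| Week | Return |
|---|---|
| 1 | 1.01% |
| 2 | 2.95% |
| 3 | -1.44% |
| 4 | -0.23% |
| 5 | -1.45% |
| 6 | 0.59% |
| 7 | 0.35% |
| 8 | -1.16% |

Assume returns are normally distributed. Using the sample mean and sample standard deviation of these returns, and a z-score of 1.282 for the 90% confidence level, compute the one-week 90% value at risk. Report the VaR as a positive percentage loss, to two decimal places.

Mean return μ = 0.620 / 8 = 0.0775%
Σ(r − μ)² = 15.7198; sample σ = √(15.7198/7) = 1.4986%
VaR = −(μ − z·σ) = −(0.0775 − 1.282 × 1.4986) = −(-1.8437) = 1.8437%

1.84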